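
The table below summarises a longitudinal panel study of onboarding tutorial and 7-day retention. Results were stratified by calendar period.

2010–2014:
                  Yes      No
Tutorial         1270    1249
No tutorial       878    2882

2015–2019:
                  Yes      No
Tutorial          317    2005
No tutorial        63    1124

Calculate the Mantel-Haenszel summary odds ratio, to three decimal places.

3.249

OR_MH = Σ(aᵢdᵢ/nᵢ) / Σ(bᵢcᵢ/nᵢ), where nᵢ is the stratum total.
Stratum 1 (2010–2014): n = 6279; a·d/n = 1270·2882/6279 = 582.9177; b·c/n = 1249·878/6279 = 174.6491
Stratum 2 (2015–2019): n = 3509; a·d/n = 317·1124/3509 = 101.5412; b·c/n = 2005·63/3509 = 35.9974
OR_MH = (582.9177 + 101.5412) / (174.6491 + 35.9974) = 684.4588 / 210.6466 = 3.24932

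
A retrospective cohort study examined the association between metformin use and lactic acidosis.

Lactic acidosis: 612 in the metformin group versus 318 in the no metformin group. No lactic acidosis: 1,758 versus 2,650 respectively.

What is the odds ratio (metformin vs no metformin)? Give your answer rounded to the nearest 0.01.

2.90

From the description: a = 612, b = 1758, c = 318, d = 2650.
OR = (a·d)/(b·c) = (612 × 2650) / (1758 × 318) = 1621800 / 559044 = 2.90102
The odds of lactic acidosis are about 2.90 times as high in the metformin group.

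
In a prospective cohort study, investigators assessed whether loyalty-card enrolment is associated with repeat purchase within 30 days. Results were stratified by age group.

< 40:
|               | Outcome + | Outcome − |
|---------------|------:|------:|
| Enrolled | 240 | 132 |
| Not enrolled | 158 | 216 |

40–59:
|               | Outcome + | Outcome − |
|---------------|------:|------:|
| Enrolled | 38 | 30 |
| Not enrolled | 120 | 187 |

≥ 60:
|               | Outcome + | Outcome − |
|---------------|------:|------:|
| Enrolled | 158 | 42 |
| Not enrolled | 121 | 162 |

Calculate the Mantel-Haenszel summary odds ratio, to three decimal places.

OR_MH = Σ(aᵢdᵢ/nᵢ) / Σ(bᵢcᵢ/nᵢ), where nᵢ is the stratum total.
Stratum 1 (< 40): n = 746; a·d/n = 240·216/746 = 69.4906; b·c/n = 132·158/746 = 27.9571
Stratum 2 (40–59): n = 375; a·d/n = 38·187/375 = 18.9493; b·c/n = 30·120/375 = 9.6000
Stratum 3 (≥ 60): n = 483; a·d/n = 158·162/483 = 52.9938; b·c/n = 42·121/483 = 10.5217
OR_MH = (69.4906 + 18.9493 + 52.9938) / (27.9571 + 9.6000 + 10.5217) = 141.4337 / 48.0788 = 2.94170

2.942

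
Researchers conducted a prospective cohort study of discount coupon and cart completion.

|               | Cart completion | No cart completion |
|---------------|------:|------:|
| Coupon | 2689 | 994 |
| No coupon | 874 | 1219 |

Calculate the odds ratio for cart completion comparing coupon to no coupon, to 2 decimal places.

Cells: a = 2689, b = 994, c = 874, d = 1219.
OR = (a·d)/(b·c) = (2689 × 1219) / (994 × 874) = 3277891 / 868756 = 3.77309
The odds of cart completion are about 3.77 times as high in the coupon group.

3.77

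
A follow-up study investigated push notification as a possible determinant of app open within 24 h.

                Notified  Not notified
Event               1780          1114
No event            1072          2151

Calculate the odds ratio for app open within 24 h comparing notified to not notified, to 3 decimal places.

3.206

Reading the table with exposure as columns: a = 1780 (Notified, case), b = 1072 (Notified, non-case), c = 1114 (Not notified, case), d = 2151.
OR = (a·d)/(b·c) = (1780 × 2151) / (1072 × 1114) = 3828780 / 1194208 = 3.20612
The odds of app open within 24 h are about 3.21 times as high in the notified group.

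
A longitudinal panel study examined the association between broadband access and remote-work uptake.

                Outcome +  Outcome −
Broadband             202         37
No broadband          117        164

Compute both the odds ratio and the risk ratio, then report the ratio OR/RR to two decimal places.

3.77

Cells: a = 202, b = 37, c = 117, d = 164.
OR = (202·164)/(37·117) = 33128/4329 = 7.65258
Risk in exposed = 202/239 = 0.84519; risk in unexposed = 117/281 = 0.41637; RR = 2.02990
OR/RR = 7.65258 / 2.02990 = 3.76993
The outcome is not rare, so the OR lies further from 1 than the RR.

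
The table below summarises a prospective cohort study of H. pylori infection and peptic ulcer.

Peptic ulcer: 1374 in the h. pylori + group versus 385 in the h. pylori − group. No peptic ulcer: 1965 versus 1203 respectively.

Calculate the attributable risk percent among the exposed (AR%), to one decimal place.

From the description: a = 1374, b = 1965, c = 385, d = 1203.
Risk in exposed = 1374/3339 = 0.41150; risk in unexposed = 385/1588 = 0.24244.
RR = 0.41150/0.24244 = 1.69731
AR% = (RR − 1)/RR × 100 = (1.69731 − 1)/1.69731 × 100 = 41.0831%

41.1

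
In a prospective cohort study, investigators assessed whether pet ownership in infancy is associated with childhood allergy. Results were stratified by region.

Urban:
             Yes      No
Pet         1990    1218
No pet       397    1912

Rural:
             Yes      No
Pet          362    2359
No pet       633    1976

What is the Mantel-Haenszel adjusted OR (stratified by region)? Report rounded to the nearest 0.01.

OR_MH = Σ(aᵢdᵢ/nᵢ) / Σ(bᵢcᵢ/nᵢ), where nᵢ is the stratum total.
Stratum 1 (Urban): n = 5517; a·d/n = 1990·1912/5517 = 689.6647; b·c/n = 1218·397/5517 = 87.6465
Stratum 2 (Rural): n = 5330; a·d/n = 362·1976/5330 = 134.2049; b·c/n = 2359·633/5330 = 280.1589
OR_MH = (689.6647 + 134.2049) / (87.6465 + 280.1589) = 823.8696 / 367.8055 = 2.23996

2.24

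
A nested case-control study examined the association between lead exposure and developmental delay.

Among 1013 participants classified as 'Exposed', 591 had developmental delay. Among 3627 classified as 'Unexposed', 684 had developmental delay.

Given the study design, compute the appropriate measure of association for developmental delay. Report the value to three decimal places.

From the description: a = 591, b = 422, c = 684, d = 2943.
This is a nested case-control study: participants were sampled on outcome status, so risks in the source population cannot be estimated directly — relative risk is not valid here. The odds ratio is the appropriate measure.
OR = (a·d)/(b·c) = (591 × 2943) / (422 × 684) = 1739313 / 288648 = 6.02572

6.026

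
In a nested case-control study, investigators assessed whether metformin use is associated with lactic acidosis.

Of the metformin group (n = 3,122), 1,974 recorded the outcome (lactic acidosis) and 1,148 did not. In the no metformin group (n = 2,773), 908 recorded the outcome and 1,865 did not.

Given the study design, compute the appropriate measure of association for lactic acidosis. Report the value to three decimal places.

3.532

From the description: a = 1974, b = 1148, c = 908, d = 1865.
This is a nested case-control study: participants were sampled on outcome status, so risks in the source population cannot be estimated directly — relative risk is not valid here. The odds ratio is the appropriate measure.
OR = (a·d)/(b·c) = (1974 × 1865) / (1148 × 908) = 3681510 / 1042384 = 3.53182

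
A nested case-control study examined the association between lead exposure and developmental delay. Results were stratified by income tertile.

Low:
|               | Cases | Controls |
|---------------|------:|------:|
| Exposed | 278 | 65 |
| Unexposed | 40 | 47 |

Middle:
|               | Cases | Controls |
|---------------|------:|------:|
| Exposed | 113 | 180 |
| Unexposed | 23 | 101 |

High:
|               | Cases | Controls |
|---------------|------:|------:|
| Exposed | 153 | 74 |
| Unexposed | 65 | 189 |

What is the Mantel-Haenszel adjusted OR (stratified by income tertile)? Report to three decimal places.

OR_MH = Σ(aᵢdᵢ/nᵢ) / Σ(bᵢcᵢ/nᵢ), where nᵢ is the stratum total.
Stratum 1 (Low): n = 430; a·d/n = 278·47/430 = 30.3860; b·c/n = 65·40/430 = 6.0465
Stratum 2 (Middle): n = 417; a·d/n = 113·101/417 = 27.3693; b·c/n = 180·23/417 = 9.9281
Stratum 3 (High): n = 481; a·d/n = 153·189/481 = 60.1185; b·c/n = 74·65/481 = 10.0000
OR_MH = (30.3860 + 27.3693 + 60.1185) / (6.0465 + 9.9281 + 10.0000) = 117.8739 / 25.9746 = 4.53805

4.538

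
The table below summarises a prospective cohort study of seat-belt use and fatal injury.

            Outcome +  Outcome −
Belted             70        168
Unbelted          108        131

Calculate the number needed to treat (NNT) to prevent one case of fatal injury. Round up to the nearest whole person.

7

Risk in treated group = 70/238 = 0.29412; risk in control = 108/239 = 0.45188.
Absolute risk reduction = 0.45188 − 0.29412 = 0.15777
NNT = 1 / ARR = 1 / 0.15777 = 6.339 → round up → 7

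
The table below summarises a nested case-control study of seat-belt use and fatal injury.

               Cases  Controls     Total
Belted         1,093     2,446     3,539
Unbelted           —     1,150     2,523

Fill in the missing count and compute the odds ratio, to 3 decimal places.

The missing cell is in the unexposed row: 2523 − 1150 = 1373.
So a = 1093, b = 2446, c = 1373, d = 1150.
OR = (a·d)/(b·c) = (1093 × 1150) / (2446 × 1373) = 1256950 / 3358358 = 0.37428

0.374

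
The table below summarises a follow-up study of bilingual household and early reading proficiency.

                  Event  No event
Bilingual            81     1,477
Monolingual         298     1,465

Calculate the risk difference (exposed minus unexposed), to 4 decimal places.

-0.1170

Cells: a = 81, b = 1477, c = 298, d = 1465.
Risk in exposed = 81/1558 = 0.051990; risk in unexposed = 298/1763 = 0.169030.
Risk difference = 0.051990 − 0.169030 = -0.117040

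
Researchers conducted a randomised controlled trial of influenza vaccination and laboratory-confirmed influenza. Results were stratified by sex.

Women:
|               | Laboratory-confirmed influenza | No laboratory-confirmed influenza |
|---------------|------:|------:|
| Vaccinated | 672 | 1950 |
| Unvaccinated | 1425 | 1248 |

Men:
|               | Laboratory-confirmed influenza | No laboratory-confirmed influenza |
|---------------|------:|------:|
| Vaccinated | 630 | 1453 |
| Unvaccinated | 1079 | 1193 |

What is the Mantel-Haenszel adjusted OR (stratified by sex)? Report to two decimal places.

0.37

OR_MH = Σ(aᵢdᵢ/nᵢ) / Σ(bᵢcᵢ/nᵢ), where nᵢ is the stratum total.
Stratum 1 (Women): n = 5295; a·d/n = 672·1248/5295 = 158.3864; b·c/n = 1950·1425/5295 = 524.7875
Stratum 2 (Men): n = 4355; a·d/n = 630·1193/4355 = 172.5809; b·c/n = 1453·1079/4355 = 359.9970
OR_MH = (158.3864 + 172.5809) / (524.7875 + 359.9970) = 330.9673 / 884.7846 = 0.37407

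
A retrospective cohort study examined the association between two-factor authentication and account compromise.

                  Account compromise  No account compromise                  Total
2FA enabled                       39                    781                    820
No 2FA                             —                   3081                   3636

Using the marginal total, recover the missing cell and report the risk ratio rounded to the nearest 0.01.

0.31

The missing cell is in the unexposed row: 3636 − 3081 = 555.
So a = 39, b = 781, c = 555, d = 3081.
RR = [a/(a+b)] / [c/(c+d)] = (39/820) / (555/3636) = 0.04756/0.15264 = 0.31159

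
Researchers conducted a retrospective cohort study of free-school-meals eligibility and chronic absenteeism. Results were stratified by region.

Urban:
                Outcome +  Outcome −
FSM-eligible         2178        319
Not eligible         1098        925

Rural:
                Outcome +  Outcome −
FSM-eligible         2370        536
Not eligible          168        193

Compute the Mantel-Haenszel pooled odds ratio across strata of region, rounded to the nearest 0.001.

OR_MH = Σ(aᵢdᵢ/nᵢ) / Σ(bᵢcᵢ/nᵢ), where nᵢ is the stratum total.
Stratum 1 (Urban): n = 4520; a·d/n = 2178·925/4520 = 445.7190; b·c/n = 319·1098/4520 = 77.4916
Stratum 2 (Rural): n = 3267; a·d/n = 2370·193/3267 = 140.0092; b·c/n = 536·168/3267 = 27.5629
OR_MH = (445.7190 + 140.0092) / (77.4916 + 27.5629) = 585.7282 / 105.0545 = 5.57547

5.575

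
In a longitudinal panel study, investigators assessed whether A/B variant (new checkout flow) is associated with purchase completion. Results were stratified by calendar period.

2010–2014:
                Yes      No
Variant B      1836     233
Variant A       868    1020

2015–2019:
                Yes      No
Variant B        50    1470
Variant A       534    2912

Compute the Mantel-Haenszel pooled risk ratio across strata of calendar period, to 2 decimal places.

1.48

RR_MH = Σ(aᵢ·n₀ᵢ/nᵢ) / Σ(cᵢ·n₁ᵢ/nᵢ), with n₁ᵢ = aᵢ+bᵢ (exposed), n₀ᵢ = cᵢ+dᵢ (unexposed), nᵢ = n₁ᵢ+n₀ᵢ.
Stratum 1 (2010–2014): n₁ = 2069, n₀ = 1888, n = 3957; a·n₀/n = 1836·1888/3957 = 876.0091; c·n₁/n = 868·2069/3957 = 453.8519
Stratum 2 (2015–2019): n₁ = 1520, n₀ = 3446, n = 4966; a·n₀/n = 50·3446/4966 = 34.6959; c·n₁/n = 534·1520/4966 = 163.4474
RR_MH = (876.0091 + 34.6959) / (453.8519 + 163.4474) = 910.7050 / 617.2994 = 1.47531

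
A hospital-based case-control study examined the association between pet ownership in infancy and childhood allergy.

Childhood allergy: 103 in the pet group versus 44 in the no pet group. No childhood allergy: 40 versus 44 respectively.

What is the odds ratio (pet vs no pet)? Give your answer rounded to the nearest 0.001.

From the description: a = 103, b = 40, c = 44, d = 44.
OR = (a·d)/(b·c) = (103 × 44) / (40 × 44) = 4532 / 1760 = 2.57500
The odds of childhood allergy are about 2.58 times as high in the pet group.

2.575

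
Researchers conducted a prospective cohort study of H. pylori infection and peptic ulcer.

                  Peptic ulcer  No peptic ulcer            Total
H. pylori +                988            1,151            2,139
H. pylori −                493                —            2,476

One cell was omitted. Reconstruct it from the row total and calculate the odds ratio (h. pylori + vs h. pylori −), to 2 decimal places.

The missing cell is in the unexposed row: 2476 − 493 = 1983.
So a = 988, b = 1151, c = 493, d = 1983.
OR = (a·d)/(b·c) = (988 × 1983) / (1151 × 493) = 1959204 / 567443 = 3.45269

3.45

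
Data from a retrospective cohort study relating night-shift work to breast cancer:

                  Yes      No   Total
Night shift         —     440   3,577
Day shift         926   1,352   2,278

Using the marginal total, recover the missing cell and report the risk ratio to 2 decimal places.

The missing cell is in the exposed row: 3577 − 440 = 3137.
So a = 3137, b = 440, c = 926, d = 1352.
RR = [a/(a+b)] / [c/(c+d)] = (3137/3577) / (926/2278) = 0.87699/0.40650 = 2.15744

2.16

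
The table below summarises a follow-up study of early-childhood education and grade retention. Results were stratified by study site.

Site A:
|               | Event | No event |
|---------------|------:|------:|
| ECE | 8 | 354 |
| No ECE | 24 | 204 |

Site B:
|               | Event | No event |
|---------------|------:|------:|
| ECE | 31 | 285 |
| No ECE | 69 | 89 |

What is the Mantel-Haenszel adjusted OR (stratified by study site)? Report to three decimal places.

0.154

OR_MH = Σ(aᵢdᵢ/nᵢ) / Σ(bᵢcᵢ/nᵢ), where nᵢ is the stratum total.
Stratum 1 (Site A): n = 590; a·d/n = 8·204/590 = 2.7661; b·c/n = 354·24/590 = 14.4000
Stratum 2 (Site B): n = 474; a·d/n = 31·89/474 = 5.8207; b·c/n = 285·69/474 = 41.4873
OR_MH = (2.7661 + 5.8207) / (14.4000 + 41.4873) = 8.5868 / 55.8873 = 0.15364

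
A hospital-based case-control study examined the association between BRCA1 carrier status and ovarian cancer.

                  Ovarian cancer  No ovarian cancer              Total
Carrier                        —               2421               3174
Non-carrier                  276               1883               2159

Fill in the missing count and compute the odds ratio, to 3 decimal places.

2.122

The missing cell is in the exposed row: 3174 − 2421 = 753.
So a = 753, b = 2421, c = 276, d = 1883.
OR = (a·d)/(b·c) = (753 × 1883) / (2421 × 276) = 1417899 / 668196 = 2.12198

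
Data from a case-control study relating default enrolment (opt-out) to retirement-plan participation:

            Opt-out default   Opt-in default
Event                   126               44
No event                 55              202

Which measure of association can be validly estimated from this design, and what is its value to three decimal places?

10.517

Reading the table with exposure as columns: a = 126 (Opt-out default, case), b = 55 (Opt-out default, non-case), c = 44 (Opt-in default, case), d = 202.
This is a case-control study: participants were sampled on outcome status, so risks in the source population cannot be estimated directly — relative risk is not valid here. The odds ratio is the appropriate measure.
OR = (a·d)/(b·c) = (126 × 202) / (55 × 44) = 25452 / 2420 = 10.51736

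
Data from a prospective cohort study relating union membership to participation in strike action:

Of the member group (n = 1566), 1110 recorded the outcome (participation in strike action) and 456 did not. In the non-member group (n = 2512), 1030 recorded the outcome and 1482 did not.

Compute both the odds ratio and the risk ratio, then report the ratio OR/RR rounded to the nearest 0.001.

2.026

From the description: a = 1110, b = 456, c = 1030, d = 1482.
OR = (1110·1482)/(456·1030) = 1645020/469680 = 3.50243
Risk in exposed = 1110/1566 = 0.70881; risk in unexposed = 1030/2512 = 0.41003; RR = 1.72868
OR/RR = 3.50243 / 1.72868 = 2.02607
The outcome is not rare, so the OR lies further from 1 than the RR.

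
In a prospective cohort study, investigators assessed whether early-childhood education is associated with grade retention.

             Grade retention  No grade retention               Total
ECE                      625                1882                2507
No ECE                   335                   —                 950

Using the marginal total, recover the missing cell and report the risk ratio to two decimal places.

0.71

The missing cell is in the unexposed row: 950 − 335 = 615.
So a = 625, b = 1882, c = 335, d = 615.
RR = [a/(a+b)] / [c/(c+d)] = (625/2507) / (335/950) = 0.24930/0.35263 = 0.70698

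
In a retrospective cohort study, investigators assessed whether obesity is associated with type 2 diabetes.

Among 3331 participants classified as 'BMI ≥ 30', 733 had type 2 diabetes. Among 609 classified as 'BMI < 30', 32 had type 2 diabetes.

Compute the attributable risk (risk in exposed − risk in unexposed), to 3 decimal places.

From the description: a = 733, b = 2598, c = 32, d = 577.
Risk in exposed = 733/3331 = 0.220054; risk in unexposed = 32/609 = 0.052545.
Risk difference = 0.220054 − 0.052545 = 0.167509

0.168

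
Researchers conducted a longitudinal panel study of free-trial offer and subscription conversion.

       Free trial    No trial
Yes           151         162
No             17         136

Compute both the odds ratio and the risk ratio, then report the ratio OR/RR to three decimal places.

4.510

Reading the table with exposure as columns: a = 151 (Free trial, case), b = 17 (Free trial, non-case), c = 162 (No trial, case), d = 136.
OR = (151·136)/(17·162) = 20536/2754 = 7.45679
Risk in exposed = 151/168 = 0.89881; risk in unexposed = 162/298 = 0.54362; RR = 1.65337
OR/RR = 7.45679 / 1.65337 = 4.51007
The outcome is not rare, so the OR lies further from 1 than the RR.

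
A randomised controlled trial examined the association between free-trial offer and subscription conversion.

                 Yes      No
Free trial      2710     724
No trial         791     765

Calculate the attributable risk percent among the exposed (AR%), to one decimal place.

35.6

Cells: a = 2710, b = 724, c = 791, d = 765.
Risk in exposed = 2710/3434 = 0.78917; risk in unexposed = 791/1556 = 0.50835.
RR = 0.78917/0.50835 = 1.55239
AR% = (RR − 1)/RR × 100 = (1.55239 − 1)/1.55239 × 100 = 35.5834%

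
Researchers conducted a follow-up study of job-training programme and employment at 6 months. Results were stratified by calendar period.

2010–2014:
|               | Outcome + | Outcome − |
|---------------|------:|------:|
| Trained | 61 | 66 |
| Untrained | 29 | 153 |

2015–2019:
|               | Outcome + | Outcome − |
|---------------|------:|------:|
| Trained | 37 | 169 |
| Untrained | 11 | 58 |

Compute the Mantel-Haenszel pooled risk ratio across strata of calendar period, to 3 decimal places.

RR_MH = Σ(aᵢ·n₀ᵢ/nᵢ) / Σ(cᵢ·n₁ᵢ/nᵢ), with n₁ᵢ = aᵢ+bᵢ (exposed), n₀ᵢ = cᵢ+dᵢ (unexposed), nᵢ = n₁ᵢ+n₀ᵢ.
Stratum 1 (2010–2014): n₁ = 127, n₀ = 182, n = 309; a·n₀/n = 61·182/309 = 35.9288; c·n₁/n = 29·127/309 = 11.9191
Stratum 2 (2015–2019): n₁ = 206, n₀ = 69, n = 275; a·n₀/n = 37·69/275 = 9.2836; c·n₁/n = 11·206/275 = 8.2400
RR_MH = (35.9288 + 9.2836) / (11.9191 + 8.2400) = 45.2124 / 20.1591 = 2.24278

2.243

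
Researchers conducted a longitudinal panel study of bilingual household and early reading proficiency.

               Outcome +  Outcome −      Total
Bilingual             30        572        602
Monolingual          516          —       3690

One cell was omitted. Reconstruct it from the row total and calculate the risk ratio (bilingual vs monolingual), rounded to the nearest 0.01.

The missing cell is in the unexposed row: 3690 − 516 = 3174.
So a = 30, b = 572, c = 516, d = 3174.
RR = [a/(a+b)] / [c/(c+d)] = (30/602) / (516/3690) = 0.04983/0.13984 = 0.35637

0.36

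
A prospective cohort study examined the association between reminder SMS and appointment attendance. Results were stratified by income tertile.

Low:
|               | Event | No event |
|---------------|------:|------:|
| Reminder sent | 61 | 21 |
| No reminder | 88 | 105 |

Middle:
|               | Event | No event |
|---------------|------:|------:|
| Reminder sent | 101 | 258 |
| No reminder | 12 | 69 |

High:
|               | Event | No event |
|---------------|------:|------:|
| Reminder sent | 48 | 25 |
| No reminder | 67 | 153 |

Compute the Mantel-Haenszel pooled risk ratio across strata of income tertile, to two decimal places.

1.85

RR_MH = Σ(aᵢ·n₀ᵢ/nᵢ) / Σ(cᵢ·n₁ᵢ/nᵢ), with n₁ᵢ = aᵢ+bᵢ (exposed), n₀ᵢ = cᵢ+dᵢ (unexposed), nᵢ = n₁ᵢ+n₀ᵢ.
Stratum 1 (Low): n₁ = 82, n₀ = 193, n = 275; a·n₀/n = 61·193/275 = 42.8109; c·n₁/n = 88·82/275 = 26.2400
Stratum 2 (Middle): n₁ = 359, n₀ = 81, n = 440; a·n₀/n = 101·81/440 = 18.5932; c·n₁/n = 12·359/440 = 9.7909
Stratum 3 (High): n₁ = 73, n₀ = 220, n = 293; a·n₀/n = 48·220/293 = 36.0410; c·n₁/n = 67·73/293 = 16.6928
RR_MH = (42.8109 + 18.5932 + 36.0410) / (26.2400 + 9.7909 + 16.6928) = 97.4450 / 52.7237 = 1.84822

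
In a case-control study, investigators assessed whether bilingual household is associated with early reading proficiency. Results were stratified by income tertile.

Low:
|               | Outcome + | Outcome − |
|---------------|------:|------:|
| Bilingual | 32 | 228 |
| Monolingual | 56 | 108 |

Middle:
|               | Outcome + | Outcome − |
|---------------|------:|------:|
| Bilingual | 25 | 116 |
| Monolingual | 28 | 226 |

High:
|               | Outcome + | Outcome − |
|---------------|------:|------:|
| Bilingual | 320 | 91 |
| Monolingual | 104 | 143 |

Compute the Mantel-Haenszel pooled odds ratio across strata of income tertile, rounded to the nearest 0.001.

OR_MH = Σ(aᵢdᵢ/nᵢ) / Σ(bᵢcᵢ/nᵢ), where nᵢ is the stratum total.
Stratum 1 (Low): n = 424; a·d/n = 32·108/424 = 8.1509; b·c/n = 228·56/424 = 30.1132
Stratum 2 (Middle): n = 395; a·d/n = 25·226/395 = 14.3038; b·c/n = 116·28/395 = 8.2228
Stratum 3 (High): n = 658; a·d/n = 320·143/658 = 69.5441; b·c/n = 91·104/658 = 14.3830
OR_MH = (8.1509 + 14.3038 + 69.5441) / (30.1132 + 8.2228 + 14.3830) = 91.9988 / 52.7190 = 1.74508

1.745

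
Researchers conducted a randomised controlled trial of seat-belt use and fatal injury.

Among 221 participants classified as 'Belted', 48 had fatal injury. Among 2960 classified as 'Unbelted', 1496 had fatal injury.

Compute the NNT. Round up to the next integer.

Risk in treated group = 48/221 = 0.21719; risk in control = 1496/2960 = 0.50541.
Absolute risk reduction = 0.50541 − 0.21719 = 0.28821
NNT = 1 / ARR = 1 / 0.28821 = 3.470 → round up → 4

4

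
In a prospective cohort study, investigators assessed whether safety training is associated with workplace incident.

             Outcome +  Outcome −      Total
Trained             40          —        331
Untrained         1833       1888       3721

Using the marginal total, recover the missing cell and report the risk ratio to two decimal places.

The missing cell is in the exposed row: 331 − 40 = 291.
So a = 40, b = 291, c = 1833, d = 1888.
RR = [a/(a+b)] / [c/(c+d)] = (40/331) / (1833/3721) = 0.12085/0.49261 = 0.24532

0.25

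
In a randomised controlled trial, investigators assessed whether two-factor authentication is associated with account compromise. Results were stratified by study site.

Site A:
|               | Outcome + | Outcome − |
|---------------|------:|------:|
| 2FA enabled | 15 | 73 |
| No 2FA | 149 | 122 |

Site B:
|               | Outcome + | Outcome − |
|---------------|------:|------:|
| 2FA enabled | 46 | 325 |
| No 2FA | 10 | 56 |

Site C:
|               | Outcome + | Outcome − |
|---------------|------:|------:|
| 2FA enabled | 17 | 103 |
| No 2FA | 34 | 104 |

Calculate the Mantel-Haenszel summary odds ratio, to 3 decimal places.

0.348

OR_MH = Σ(aᵢdᵢ/nᵢ) / Σ(bᵢcᵢ/nᵢ), where nᵢ is the stratum total.
Stratum 1 (Site A): n = 359; a·d/n = 15·122/359 = 5.0975; b·c/n = 73·149/359 = 30.2981
Stratum 2 (Site B): n = 437; a·d/n = 46·56/437 = 5.8947; b·c/n = 325·10/437 = 7.4371
Stratum 3 (Site C): n = 258; a·d/n = 17·104/258 = 6.8527; b·c/n = 103·34/258 = 13.5736
OR_MH = (5.0975 + 5.8947 + 6.8527) / (30.2981 + 7.4371 + 13.5736) = 17.8449 / 51.3088 = 0.34780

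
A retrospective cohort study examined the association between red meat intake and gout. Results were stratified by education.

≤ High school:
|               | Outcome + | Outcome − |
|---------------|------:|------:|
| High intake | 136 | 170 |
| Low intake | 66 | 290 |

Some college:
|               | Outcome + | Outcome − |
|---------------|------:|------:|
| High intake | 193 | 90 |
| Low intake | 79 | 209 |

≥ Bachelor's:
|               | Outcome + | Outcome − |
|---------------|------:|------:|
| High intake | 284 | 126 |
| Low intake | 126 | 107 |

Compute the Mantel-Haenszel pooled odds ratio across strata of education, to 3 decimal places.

OR_MH = Σ(aᵢdᵢ/nᵢ) / Σ(bᵢcᵢ/nᵢ), where nᵢ is the stratum total.
Stratum 1 (≤ High school): n = 662; a·d/n = 136·290/662 = 59.5770; b·c/n = 170·66/662 = 16.9486
Stratum 2 (Some college): n = 571; a·d/n = 193·209/571 = 70.6427; b·c/n = 90·79/571 = 12.4518
Stratum 3 (≥ Bachelor's): n = 643; a·d/n = 284·107/643 = 47.2597; b·c/n = 126·126/643 = 24.6905
OR_MH = (59.5770 + 70.6427 + 47.2597) / (16.9486 + 12.4518 + 24.6905) = 177.4795 / 54.0910 = 3.28113

3.281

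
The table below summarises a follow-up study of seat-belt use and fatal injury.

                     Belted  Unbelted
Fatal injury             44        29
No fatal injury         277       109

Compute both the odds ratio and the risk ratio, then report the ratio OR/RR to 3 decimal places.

0.915

Reading the table with exposure as columns: a = 44 (Belted, case), b = 277 (Belted, non-case), c = 29 (Unbelted, case), d = 109.
OR = (44·109)/(277·29) = 4796/8033 = 0.59704
Risk in exposed = 44/321 = 0.13707; risk in unexposed = 29/138 = 0.21014; RR = 0.65227
OR/RR = 0.59704 / 0.65227 = 0.91532
The outcome is not rare, so the OR lies further from 1 than the RR.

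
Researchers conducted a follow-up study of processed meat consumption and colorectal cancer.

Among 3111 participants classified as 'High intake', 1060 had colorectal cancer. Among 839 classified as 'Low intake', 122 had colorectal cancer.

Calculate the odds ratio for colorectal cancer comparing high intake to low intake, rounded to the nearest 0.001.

3.037

From the description: a = 1060, b = 2051, c = 122, d = 717.
OR = (a·d)/(b·c) = (1060 × 717) / (2051 × 122) = 760020 / 250222 = 3.03738
The odds of colorectal cancer are about 3.04 times as high in the high intake group.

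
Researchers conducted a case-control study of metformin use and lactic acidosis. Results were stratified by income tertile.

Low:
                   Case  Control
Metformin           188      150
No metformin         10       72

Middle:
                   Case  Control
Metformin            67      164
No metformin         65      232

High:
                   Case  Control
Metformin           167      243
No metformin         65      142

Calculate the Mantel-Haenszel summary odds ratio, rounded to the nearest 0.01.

2.03

OR_MH = Σ(aᵢdᵢ/nᵢ) / Σ(bᵢcᵢ/nᵢ), where nᵢ is the stratum total.
Stratum 1 (Low): n = 420; a·d/n = 188·72/420 = 32.2286; b·c/n = 150·10/420 = 3.5714
Stratum 2 (Middle): n = 528; a·d/n = 67·232/528 = 29.4394; b·c/n = 164·65/528 = 20.1894
Stratum 3 (High): n = 617; a·d/n = 167·142/617 = 38.4344; b·c/n = 243·65/617 = 25.5997
OR_MH = (32.2286 + 29.4394 + 38.4344) / (3.5714 + 20.1894 + 25.5997) = 100.1023 / 49.3605 = 2.02798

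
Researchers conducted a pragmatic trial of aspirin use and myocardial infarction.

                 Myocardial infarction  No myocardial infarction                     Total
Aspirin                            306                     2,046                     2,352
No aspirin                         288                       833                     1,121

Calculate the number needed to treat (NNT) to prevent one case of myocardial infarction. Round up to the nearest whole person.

8

Risk in treated group = 306/2352 = 0.13010; risk in control = 288/1121 = 0.25691.
Absolute risk reduction = 0.25691 − 0.13010 = 0.12681
NNT = 1 / ARR = 1 / 0.12681 = 7.886 → round up → 8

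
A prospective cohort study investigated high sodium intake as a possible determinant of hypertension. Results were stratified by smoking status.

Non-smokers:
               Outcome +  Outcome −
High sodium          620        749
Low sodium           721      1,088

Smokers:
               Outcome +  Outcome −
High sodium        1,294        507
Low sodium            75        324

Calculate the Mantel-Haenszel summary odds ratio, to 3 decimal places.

OR_MH = Σ(aᵢdᵢ/nᵢ) / Σ(bᵢcᵢ/nᵢ), where nᵢ is the stratum total.
Stratum 1 (Non-smokers): n = 3178; a·d/n = 620·1088/3178 = 212.2593; b·c/n = 749·721/3178 = 169.9273
Stratum 2 (Smokers): n = 2200; a·d/n = 1294·324/2200 = 190.5709; b·c/n = 507·75/2200 = 17.2841
OR_MH = (212.2593 + 190.5709) / (169.9273 + 17.2841) = 402.8302 / 187.2114 = 2.15174

2.152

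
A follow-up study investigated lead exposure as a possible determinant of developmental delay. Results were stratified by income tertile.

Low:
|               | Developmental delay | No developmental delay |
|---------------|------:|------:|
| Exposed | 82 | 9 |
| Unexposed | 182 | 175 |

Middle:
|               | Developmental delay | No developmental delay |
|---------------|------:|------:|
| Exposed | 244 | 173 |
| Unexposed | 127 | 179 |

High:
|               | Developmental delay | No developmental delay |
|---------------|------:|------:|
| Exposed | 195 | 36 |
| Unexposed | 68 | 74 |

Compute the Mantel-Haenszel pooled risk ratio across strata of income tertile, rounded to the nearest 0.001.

RR_MH = Σ(aᵢ·n₀ᵢ/nᵢ) / Σ(cᵢ·n₁ᵢ/nᵢ), with n₁ᵢ = aᵢ+bᵢ (exposed), n₀ᵢ = cᵢ+dᵢ (unexposed), nᵢ = n₁ᵢ+n₀ᵢ.
Stratum 1 (Low): n₁ = 91, n₀ = 357, n = 448; a·n₀/n = 82·357/448 = 65.3438; c·n₁/n = 182·91/448 = 36.9688
Stratum 2 (Middle): n₁ = 417, n₀ = 306, n = 723; a·n₀/n = 244·306/723 = 103.2697; c·n₁/n = 127·417/723 = 73.2490
Stratum 3 (High): n₁ = 231, n₀ = 142, n = 373; a·n₀/n = 195·142/373 = 74.2359; c·n₁/n = 68·231/373 = 42.1126
RR_MH = (65.3438 + 103.2697 + 74.2359) / (36.9688 + 73.2490 + 42.1126) = 242.8494 / 152.3303 = 1.59423

1.594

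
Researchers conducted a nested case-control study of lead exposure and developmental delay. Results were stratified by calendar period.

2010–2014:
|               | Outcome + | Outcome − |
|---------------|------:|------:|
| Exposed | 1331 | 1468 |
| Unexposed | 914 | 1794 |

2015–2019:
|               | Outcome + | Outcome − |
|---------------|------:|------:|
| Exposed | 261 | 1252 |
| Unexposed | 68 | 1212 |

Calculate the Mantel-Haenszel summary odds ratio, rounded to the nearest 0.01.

OR_MH = Σ(aᵢdᵢ/nᵢ) / Σ(bᵢcᵢ/nᵢ), where nᵢ is the stratum total.
Stratum 1 (2010–2014): n = 5507; a·d/n = 1331·1794/5507 = 433.5962; b·c/n = 1468·914/5507 = 243.6448
Stratum 2 (2015–2019): n = 2793; a·d/n = 261·1212/2793 = 113.2589; b·c/n = 1252·68/2793 = 30.4819
OR_MH = (433.5962 + 113.2589) / (243.6448 + 30.4819) = 546.8550 / 274.1267 = 1.99490

1.99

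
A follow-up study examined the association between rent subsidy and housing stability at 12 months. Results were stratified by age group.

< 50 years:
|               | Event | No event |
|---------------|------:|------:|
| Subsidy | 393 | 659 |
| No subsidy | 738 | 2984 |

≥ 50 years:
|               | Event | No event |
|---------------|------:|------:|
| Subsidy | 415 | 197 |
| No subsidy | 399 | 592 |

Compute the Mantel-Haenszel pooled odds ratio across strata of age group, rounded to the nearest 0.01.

2.64

OR_MH = Σ(aᵢdᵢ/nᵢ) / Σ(bᵢcᵢ/nᵢ), where nᵢ is the stratum total.
Stratum 1 (< 50 years): n = 4774; a·d/n = 393·2984/4774 = 245.6456; b·c/n = 659·738/4774 = 101.8731
Stratum 2 (≥ 50 years): n = 1603; a·d/n = 415·592/1603 = 153.2626; b·c/n = 197·399/1603 = 49.0349
OR_MH = (245.6456 + 153.2626) / (101.8731 + 49.0349) = 398.9082 / 150.9080 = 2.64339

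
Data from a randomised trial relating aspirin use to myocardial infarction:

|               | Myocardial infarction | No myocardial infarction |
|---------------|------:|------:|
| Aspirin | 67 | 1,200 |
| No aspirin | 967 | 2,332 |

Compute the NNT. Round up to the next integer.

5

Risk in treated group = 67/1267 = 0.05288; risk in control = 967/3299 = 0.29312.
Absolute risk reduction = 0.29312 − 0.05288 = 0.24024
NNT = 1 / ARR = 1 / 0.24024 = 4.163 → round up → 5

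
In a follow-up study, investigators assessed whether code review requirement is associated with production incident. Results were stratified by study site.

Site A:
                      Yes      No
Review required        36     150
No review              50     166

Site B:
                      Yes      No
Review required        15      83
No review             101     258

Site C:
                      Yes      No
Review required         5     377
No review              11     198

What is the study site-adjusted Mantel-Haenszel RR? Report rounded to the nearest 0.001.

0.634

RR_MH = Σ(aᵢ·n₀ᵢ/nᵢ) / Σ(cᵢ·n₁ᵢ/nᵢ), with n₁ᵢ = aᵢ+bᵢ (exposed), n₀ᵢ = cᵢ+dᵢ (unexposed), nᵢ = n₁ᵢ+n₀ᵢ.
Stratum 1 (Site A): n₁ = 186, n₀ = 216, n = 402; a·n₀/n = 36·216/402 = 19.3433; c·n₁/n = 50·186/402 = 23.1343
Stratum 2 (Site B): n₁ = 98, n₀ = 359, n = 457; a·n₀/n = 15·359/457 = 11.7834; c·n₁/n = 101·98/457 = 21.6586
Stratum 3 (Site C): n₁ = 382, n₀ = 209, n = 591; a·n₀/n = 5·209/591 = 1.7682; c·n₁/n = 11·382/591 = 7.1100
RR_MH = (19.3433 + 11.7834 + 1.7682) / (23.1343 + 21.6586 + 7.1100) = 32.8948 / 51.9030 = 0.63378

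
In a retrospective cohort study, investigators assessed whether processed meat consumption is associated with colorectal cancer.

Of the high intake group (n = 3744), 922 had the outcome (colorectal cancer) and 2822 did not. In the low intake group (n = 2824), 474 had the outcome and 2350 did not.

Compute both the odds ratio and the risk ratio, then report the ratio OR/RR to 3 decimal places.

From the description: a = 922, b = 2822, c = 474, d = 2350.
OR = (922·2350)/(2822·474) = 2166700/1337628 = 1.61981
Risk in exposed = 922/3744 = 0.24626; risk in unexposed = 474/2824 = 0.16785; RR = 1.46717
OR/RR = 1.61981 / 1.46717 = 1.10403
The outcome is not rare, so the OR lies further from 1 than the RR.

1.104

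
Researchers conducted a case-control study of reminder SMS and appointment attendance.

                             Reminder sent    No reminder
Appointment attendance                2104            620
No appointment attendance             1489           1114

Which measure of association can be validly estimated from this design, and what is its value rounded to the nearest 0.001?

Reading the table with exposure as columns: a = 2104 (Reminder sent, case), b = 1489 (Reminder sent, non-case), c = 620 (No reminder, case), d = 1114.
This is a case-control study: participants were sampled on outcome status, so risks in the source population cannot be estimated directly — relative risk is not valid here. The odds ratio is the appropriate measure.
OR = (a·d)/(b·c) = (2104 × 1114) / (1489 × 620) = 2343856 / 923180 = 2.53889

2.539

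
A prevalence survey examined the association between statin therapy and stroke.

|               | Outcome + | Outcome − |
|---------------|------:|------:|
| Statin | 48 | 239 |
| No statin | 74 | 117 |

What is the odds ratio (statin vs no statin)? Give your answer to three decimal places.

0.318

Cells: a = 48, b = 239, c = 74, d = 117.
OR = (a·d)/(b·c) = (48 × 117) / (239 × 74) = 5616 / 17686 = 0.31754
Exposure is associated with lower odds of stroke (OR = 0.32 < 1).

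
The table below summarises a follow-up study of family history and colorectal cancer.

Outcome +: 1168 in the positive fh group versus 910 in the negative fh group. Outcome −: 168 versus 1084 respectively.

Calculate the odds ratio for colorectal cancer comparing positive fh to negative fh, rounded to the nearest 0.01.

From the description: a = 1168, b = 168, c = 910, d = 1084.
OR = (a·d)/(b·c) = (1168 × 1084) / (168 × 910) = 1266112 / 152880 = 8.28174
The odds of colorectal cancer are about 8.28 times as high in the positive fh group.

8.28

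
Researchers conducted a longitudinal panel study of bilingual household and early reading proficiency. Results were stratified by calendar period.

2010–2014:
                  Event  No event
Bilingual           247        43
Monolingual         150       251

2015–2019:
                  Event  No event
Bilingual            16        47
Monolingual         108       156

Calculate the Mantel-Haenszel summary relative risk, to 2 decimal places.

RR_MH = Σ(aᵢ·n₀ᵢ/nᵢ) / Σ(cᵢ·n₁ᵢ/nᵢ), with n₁ᵢ = aᵢ+bᵢ (exposed), n₀ᵢ = cᵢ+dᵢ (unexposed), nᵢ = n₁ᵢ+n₀ᵢ.
Stratum 1 (2010–2014): n₁ = 290, n₀ = 401, n = 691; a·n₀/n = 247·401/691 = 143.3386; c·n₁/n = 150·290/691 = 62.9522
Stratum 2 (2015–2019): n₁ = 63, n₀ = 264, n = 327; a·n₀/n = 16·264/327 = 12.9174; c·n₁/n = 108·63/327 = 20.8073
RR_MH = (143.3386 + 12.9174) / (62.9522 + 20.8073) = 156.2561 / 83.7596 = 1.86553

1.87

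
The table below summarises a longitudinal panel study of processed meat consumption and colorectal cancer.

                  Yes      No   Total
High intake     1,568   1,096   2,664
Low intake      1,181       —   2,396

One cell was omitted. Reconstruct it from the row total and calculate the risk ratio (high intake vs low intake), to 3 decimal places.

1.194

The missing cell is in the unexposed row: 2396 − 1181 = 1215.
So a = 1568, b = 1096, c = 1181, d = 1215.
RR = [a/(a+b)] / [c/(c+d)] = (1568/2664) / (1181/2396) = 0.58859/0.49290 = 1.19412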